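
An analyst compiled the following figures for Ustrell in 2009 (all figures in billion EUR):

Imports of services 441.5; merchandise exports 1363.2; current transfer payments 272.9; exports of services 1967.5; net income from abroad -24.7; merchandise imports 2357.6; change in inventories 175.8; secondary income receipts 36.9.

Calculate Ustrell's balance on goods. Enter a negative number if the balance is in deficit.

Goods balance = 1363.2 - 2357.6 = -994.4

-994.4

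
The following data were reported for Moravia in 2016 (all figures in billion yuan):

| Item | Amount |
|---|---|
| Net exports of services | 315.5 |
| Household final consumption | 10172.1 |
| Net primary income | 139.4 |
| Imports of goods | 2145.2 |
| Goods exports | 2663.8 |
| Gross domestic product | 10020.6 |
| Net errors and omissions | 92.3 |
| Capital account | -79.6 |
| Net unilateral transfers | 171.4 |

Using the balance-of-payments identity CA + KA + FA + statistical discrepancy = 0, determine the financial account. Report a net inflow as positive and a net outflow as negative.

-1157.6

Goods balance = 2663.8 - 2145.2 = 518.6
Services balance = 315.5
Trade balance (goods + services) = 518.6 + 315.5 = 834.1
Net primary income = 139.4
Net secondary income = 171.4
Current account = 834.1 + 139.4 + 171.4 = 1144.9
Financial account = -(1144.9 + (-79.6) + 92.3) = -1157.6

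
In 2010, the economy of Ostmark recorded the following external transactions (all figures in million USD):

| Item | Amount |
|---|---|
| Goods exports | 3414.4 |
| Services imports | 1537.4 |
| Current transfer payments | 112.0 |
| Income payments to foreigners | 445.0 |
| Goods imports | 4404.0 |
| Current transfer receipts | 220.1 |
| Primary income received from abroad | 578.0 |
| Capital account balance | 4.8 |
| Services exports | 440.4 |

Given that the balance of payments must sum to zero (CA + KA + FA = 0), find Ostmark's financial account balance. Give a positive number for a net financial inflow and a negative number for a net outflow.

1840.7

Goods balance = 3414.4 - 4404.0 = -989.6
Services balance = 440.4 - 1537.4 = -1097.0
Trade balance (goods + services) = -989.6 + (-1097.0) = -2086.6
Net primary income = 578.0 - 445.0 = 133.0
Net secondary income = 220.1 - 112.0 = 108.1
Current account = -2086.6 + 133.0 + 108.1 = -1845.5
Financial account = -(-1845.5 + 4.8) = 1840.7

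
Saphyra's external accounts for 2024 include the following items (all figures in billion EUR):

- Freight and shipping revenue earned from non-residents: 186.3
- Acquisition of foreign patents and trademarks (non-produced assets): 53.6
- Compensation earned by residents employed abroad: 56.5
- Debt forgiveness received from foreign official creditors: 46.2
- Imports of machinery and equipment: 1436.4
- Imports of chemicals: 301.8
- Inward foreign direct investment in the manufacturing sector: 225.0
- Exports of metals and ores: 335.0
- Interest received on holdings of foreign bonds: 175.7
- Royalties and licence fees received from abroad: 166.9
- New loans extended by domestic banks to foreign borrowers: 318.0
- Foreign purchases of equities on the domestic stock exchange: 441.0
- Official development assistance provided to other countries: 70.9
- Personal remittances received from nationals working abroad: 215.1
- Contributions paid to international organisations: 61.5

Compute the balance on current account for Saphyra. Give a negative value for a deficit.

-735.1

Goods: -301.8 - 1436.4 + 335.0 = -1403.2
Services: 166.9 + 186.3 = 353.2
Primary income: 56.5 + 175.7 = 232.2
Secondary income: -61.5 - 70.9 + 215.1 = 82.7
Current account = (-1403.2) + 353.2 + 232.2 + 82.7 = -735.1
(Excluded from the current account — capital account: acquisition of foreign patents and trademarks (non-produced assets) 53.6, debt forgiveness received from foreign official creditors 46.2; financial account: inward foreign direct investment in the manufacturing sector 225.0, new loans extended by domestic banks to foreign borrowers 318.0, foreign purchases of equities on the domestic stock exchange 441.0.)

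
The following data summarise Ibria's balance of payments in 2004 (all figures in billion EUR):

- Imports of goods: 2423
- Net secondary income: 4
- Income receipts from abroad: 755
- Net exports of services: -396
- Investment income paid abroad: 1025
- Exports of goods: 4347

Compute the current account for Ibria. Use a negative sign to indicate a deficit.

Goods balance = 4347 - 2423 = 1924
Services balance = -396
Trade balance (goods + services) = 1924 + (-396) = 1528
Net primary income = 755 - 1025 = -270
Net secondary income = 4
Current account = 1528 + (-270) + 4 = 1262

1262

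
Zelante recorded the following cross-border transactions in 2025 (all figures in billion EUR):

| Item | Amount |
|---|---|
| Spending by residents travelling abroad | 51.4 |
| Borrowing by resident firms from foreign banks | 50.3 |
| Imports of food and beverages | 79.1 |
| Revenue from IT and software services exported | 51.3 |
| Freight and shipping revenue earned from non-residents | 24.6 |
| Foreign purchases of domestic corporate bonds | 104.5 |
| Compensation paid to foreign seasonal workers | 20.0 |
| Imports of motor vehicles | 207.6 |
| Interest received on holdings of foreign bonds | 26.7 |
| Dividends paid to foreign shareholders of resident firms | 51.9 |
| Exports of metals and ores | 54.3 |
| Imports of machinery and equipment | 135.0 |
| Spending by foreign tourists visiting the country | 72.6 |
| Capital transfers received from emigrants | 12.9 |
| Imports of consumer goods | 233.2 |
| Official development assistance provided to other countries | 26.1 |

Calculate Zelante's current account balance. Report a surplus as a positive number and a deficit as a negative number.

-574.8

Goods: -233.2 - 207.6 - 79.1 - 135.0 + 54.3 = -600.6
Services: 24.6 + 72.6 + 51.3 - 51.4 = 97.1
Primary income: -51.9 + 26.7 - 20.0 = -45.2
Secondary income: -26.1
Current account = (-600.6) + 97.1 + (-45.2) + (-26.1) = -574.8
(Excluded from the current account — financial account: borrowing by resident firms from foreign banks 50.3, foreign purchases of domestic corporate bonds 104.5; capital account: capital transfers received from emigrants 12.9.)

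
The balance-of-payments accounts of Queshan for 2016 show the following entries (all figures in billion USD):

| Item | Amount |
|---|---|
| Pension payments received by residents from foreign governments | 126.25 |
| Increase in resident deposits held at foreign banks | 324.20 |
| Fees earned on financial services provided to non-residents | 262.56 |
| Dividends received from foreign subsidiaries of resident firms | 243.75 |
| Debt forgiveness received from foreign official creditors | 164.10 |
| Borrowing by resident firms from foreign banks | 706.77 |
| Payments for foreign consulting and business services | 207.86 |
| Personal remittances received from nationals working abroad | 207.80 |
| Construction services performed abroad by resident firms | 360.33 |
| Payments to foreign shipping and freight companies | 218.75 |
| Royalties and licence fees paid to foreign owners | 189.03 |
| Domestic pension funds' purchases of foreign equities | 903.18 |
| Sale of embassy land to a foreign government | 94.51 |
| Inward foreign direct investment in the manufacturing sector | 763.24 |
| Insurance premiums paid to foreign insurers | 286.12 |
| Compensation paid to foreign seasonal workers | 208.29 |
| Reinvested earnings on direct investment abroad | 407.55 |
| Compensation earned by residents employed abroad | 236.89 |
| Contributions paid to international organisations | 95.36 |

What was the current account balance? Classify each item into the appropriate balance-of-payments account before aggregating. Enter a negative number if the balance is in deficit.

Services: -189.03 - 218.75 + 360.33 - 207.86 - 286.12 + 262.56 = -278.87
Primary income: 407.55 + 236.89 + 243.75 - 208.29 = 679.90
Secondary income: 126.25 + 207.80 - 95.36 = 238.69
Current account = (-278.87) + 679.90 + 238.69 = 639.72
(Excluded from the current account — financial account: increase in resident deposits held at foreign banks 324.20, borrowing by resident firms from foreign banks 706.77, domestic pension funds' purchases of foreign equities 903.18, inward foreign direct investment in the manufacturing sector 763.24; capital account: debt forgiveness received from foreign official creditors 164.10, sale of embassy land to a foreign government 94.51.)

639.72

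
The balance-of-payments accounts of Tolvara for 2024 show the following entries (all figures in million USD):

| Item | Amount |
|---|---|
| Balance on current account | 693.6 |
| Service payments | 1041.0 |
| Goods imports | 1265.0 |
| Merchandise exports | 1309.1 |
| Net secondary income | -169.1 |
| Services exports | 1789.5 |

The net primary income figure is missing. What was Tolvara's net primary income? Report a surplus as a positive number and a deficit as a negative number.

Current account = goods balance + services balance + net primary income + net secondary income
Sum of the known components = 623.5
Net primary income = CA - (known components) = 693.6 - 623.5 = 70.1

70.1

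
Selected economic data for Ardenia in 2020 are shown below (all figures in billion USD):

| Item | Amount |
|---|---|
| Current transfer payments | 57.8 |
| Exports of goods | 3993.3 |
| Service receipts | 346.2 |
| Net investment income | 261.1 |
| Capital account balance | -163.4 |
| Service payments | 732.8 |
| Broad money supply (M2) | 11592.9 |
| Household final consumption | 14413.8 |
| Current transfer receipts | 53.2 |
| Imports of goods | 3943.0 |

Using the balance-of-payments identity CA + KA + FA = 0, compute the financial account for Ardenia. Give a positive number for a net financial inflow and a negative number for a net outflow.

Goods balance = 3993.3 - 3943.0 = 50.3
Services balance = 346.2 - 732.8 = -386.6
Trade balance (goods + services) = 50.3 + (-386.6) = -336.3
Net primary income = 261.1
Net secondary income = 53.2 - 57.8 = -4.6
Current account = -336.3 + 261.1 + (-4.6) = -79.8
Financial account = -(-79.8 + (-163.4)) = 243.2

243.2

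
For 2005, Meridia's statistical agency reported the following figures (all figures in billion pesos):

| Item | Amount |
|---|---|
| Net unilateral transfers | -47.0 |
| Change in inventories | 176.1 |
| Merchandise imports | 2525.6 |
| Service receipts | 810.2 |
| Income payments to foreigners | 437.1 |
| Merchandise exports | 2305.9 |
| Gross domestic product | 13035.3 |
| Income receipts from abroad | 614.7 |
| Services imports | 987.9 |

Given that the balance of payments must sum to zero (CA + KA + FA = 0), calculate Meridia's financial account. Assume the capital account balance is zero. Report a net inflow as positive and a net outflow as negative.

266.8

Goods balance = 2305.9 - 2525.6 = -219.7
Services balance = 810.2 - 987.9 = -177.7
Trade balance (goods + services) = -219.7 + (-177.7) = -397.4
Net primary income = 614.7 - 437.1 = 177.6
Net secondary income = -47.0
Current account = -397.4 + 177.6 + (-47.0) = -266.8
Financial account = -(-266.8) = 266.8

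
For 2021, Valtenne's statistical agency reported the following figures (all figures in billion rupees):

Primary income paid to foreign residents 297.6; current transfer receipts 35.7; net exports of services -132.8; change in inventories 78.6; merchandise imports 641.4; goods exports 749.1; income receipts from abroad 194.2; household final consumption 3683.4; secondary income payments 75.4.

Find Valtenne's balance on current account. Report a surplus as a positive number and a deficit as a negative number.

Goods balance = 749.1 - 641.4 = 107.7
Services balance = -132.8
Trade balance (goods + services) = 107.7 + (-132.8) = -25.1
Net primary income = 194.2 - 297.6 = -103.4
Net secondary income = 35.7 - 75.4 = -39.7
Current account = -25.1 + (-103.4) + (-39.7) = -168.2

-168.2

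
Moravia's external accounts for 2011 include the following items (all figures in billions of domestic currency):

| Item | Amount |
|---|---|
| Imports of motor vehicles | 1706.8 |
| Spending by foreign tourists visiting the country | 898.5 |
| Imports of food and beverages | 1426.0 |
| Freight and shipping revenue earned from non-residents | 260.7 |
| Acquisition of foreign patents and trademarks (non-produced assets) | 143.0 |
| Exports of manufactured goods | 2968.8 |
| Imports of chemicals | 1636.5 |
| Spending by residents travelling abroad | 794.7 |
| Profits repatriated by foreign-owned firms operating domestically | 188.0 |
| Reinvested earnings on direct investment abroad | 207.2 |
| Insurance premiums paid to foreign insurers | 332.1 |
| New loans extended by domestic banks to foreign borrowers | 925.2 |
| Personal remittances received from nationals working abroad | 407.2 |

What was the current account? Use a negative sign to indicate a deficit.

Goods: -1706.8 - 1636.5 + 2968.8 - 1426.0 = -1800.5
Services: -332.1 + 260.7 - 794.7 + 898.5 = 32.4
Primary income: -188.0 + 207.2 = 19.2
Secondary income: 407.2
Current account = (-1800.5) + 32.4 + 19.2 + 407.2 = -1341.7
(Excluded from the current account — capital account: acquisition of foreign patents and trademarks (non-produced assets) 143.0; financial account: new loans extended by domestic banks to foreign borrowers 925.2.)

-1341.7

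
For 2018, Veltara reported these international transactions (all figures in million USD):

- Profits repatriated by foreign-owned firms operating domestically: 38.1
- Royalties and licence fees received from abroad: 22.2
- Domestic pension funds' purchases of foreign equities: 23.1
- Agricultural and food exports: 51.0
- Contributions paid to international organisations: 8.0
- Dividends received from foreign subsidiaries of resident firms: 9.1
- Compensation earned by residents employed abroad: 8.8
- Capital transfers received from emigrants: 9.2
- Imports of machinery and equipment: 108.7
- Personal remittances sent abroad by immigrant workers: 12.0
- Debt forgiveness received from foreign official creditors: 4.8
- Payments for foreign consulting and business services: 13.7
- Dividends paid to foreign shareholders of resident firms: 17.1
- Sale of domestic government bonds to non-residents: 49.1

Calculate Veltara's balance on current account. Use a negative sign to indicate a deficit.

Goods: -108.7 + 51.0 = -57.7
Services: -13.7 + 22.2 = 8.5
Primary income: 8.8 - 17.1 + 9.1 - 38.1 = -37.3
Secondary income: -8.0 - 12.0 = -20.0
Current account = (-57.7) + 8.5 + (-37.3) + (-20.0) = -106.5
(Excluded from the current account — financial account: domestic pension funds' purchases of foreign equities 23.1, sale of domestic government bonds to non-residents 49.1; capital account: capital transfers received from emigrants 9.2, debt forgiveness received from foreign official creditors 4.8.)

-106.5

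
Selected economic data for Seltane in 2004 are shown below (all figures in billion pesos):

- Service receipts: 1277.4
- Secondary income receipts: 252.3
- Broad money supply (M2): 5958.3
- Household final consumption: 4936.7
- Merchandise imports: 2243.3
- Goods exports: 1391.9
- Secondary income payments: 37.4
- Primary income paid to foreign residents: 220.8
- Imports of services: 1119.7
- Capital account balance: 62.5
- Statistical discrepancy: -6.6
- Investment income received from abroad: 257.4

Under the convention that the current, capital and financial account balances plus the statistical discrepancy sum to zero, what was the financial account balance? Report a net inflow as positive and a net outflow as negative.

386.3

Goods balance = 1391.9 - 2243.3 = -851.4
Services balance = 1277.4 - 1119.7 = 157.7
Trade balance (goods + services) = -851.4 + 157.7 = -693.7
Net primary income = 257.4 - 220.8 = 36.6
Net secondary income = 252.3 - 37.4 = 214.9
Current account = -693.7 + 36.6 + 214.9 = -442.2
Financial account = -(-442.2 + 62.5 + (-6.6)) = 386.3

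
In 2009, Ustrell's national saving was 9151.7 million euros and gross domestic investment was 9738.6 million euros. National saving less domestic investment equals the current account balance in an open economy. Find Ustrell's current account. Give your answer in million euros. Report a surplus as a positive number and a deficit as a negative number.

CA = S - I = 9151.7 - 9738.6 = -586.9

-586.9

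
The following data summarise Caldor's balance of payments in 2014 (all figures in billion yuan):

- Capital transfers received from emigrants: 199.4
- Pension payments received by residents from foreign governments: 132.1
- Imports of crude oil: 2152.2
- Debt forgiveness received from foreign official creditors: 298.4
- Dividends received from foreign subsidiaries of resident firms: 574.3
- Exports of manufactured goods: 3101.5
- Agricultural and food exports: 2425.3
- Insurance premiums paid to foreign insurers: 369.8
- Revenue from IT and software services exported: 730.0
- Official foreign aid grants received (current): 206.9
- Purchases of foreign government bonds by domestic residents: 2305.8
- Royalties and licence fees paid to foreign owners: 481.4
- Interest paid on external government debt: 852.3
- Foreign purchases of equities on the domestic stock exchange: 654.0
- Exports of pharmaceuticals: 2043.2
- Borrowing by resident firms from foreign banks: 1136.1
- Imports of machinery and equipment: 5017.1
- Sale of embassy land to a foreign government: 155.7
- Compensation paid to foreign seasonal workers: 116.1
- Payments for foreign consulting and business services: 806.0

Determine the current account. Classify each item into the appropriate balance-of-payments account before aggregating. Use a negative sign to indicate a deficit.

Goods: 2043.2 + 2425.3 - 5017.1 + 3101.5 - 2152.2 = 400.7
Services: -481.4 - 806.0 + 730.0 - 369.8 = -927.2
Primary income: -852.3 + 574.3 - 116.1 = -394.1
Secondary income: 132.1 + 206.9 = 339.0
Current account = 400.7 + (-927.2) + (-394.1) + 339.0 = -581.6
(Excluded from the current account — capital account: capital transfers received from emigrants 199.4, debt forgiveness received from foreign official creditors 298.4, sale of embassy land to a foreign government 155.7; financial account: purchases of foreign government bonds by domestic residents 2305.8, foreign purchases of equities on the domestic stock exchange 654.0, borrowing by resident firms from foreign banks 1136.1.)

-581.6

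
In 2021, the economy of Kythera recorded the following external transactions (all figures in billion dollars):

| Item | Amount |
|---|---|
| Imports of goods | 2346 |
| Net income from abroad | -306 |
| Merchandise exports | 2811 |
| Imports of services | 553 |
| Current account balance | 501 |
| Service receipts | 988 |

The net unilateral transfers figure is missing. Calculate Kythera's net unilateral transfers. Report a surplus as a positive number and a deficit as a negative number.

-93

Current account = goods balance + services balance + net primary income + net secondary income
Sum of the known components = 594
Net unilateral transfers = CA - (known components) = 501 - 594 = -93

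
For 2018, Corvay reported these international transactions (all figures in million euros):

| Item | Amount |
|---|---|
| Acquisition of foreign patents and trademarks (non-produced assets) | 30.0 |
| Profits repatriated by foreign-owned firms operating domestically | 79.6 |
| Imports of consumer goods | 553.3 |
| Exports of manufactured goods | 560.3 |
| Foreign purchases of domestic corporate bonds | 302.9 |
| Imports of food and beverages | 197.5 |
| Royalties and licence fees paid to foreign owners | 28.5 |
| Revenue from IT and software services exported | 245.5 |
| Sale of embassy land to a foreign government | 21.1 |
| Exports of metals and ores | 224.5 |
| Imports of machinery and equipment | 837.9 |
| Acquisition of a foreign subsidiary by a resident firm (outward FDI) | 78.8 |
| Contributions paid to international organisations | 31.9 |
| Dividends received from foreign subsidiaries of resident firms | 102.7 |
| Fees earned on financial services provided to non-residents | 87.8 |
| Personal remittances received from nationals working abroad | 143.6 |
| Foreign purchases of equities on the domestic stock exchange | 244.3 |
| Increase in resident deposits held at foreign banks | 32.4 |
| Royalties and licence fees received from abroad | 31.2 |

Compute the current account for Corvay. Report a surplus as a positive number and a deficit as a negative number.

Goods: 224.5 + 560.3 - 553.3 - 197.5 - 837.9 = -803.9
Services: 87.8 + 31.2 - 28.5 + 245.5 = 336.0
Primary income: 102.7 - 79.6 = 23.1
Secondary income: -31.9 + 143.6 = 111.7
Current account = (-803.9) + 336.0 + 23.1 + 111.7 = -333.1
(Excluded from the current account — capital account: acquisition of foreign patents and trademarks (non-produced assets) 30.0, sale of embassy land to a foreign government 21.1; financial account: foreign purchases of domestic corporate bonds 302.9, acquisition of a foreign subsidiary by a resident firm (outward FDI) 78.8, foreign purchases of equities on the domestic stock exchange 244.3, increase in resident deposits held at foreign banks 32.4.)

-333.1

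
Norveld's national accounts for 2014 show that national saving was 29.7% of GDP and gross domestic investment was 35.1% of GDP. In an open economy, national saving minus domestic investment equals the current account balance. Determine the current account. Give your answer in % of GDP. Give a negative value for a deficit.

-5.4

S - I = CA (net lending to the rest of the world).
CA = S - I = 29.7 - 35.1 = -5.4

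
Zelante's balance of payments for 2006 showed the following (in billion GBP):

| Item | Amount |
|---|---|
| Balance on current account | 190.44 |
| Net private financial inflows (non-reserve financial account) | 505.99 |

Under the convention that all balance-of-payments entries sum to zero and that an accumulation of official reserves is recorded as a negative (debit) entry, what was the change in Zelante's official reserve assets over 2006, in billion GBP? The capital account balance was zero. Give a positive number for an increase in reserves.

696.43

Official reserve transactions balance = -(190.44 + 505.99) = -696.43
An accumulation of reserves is recorded as a debit (negative entry), so the change in the stock of reserves is the negative of that balance.
Change in official reserves = -(-696.43) = 696.43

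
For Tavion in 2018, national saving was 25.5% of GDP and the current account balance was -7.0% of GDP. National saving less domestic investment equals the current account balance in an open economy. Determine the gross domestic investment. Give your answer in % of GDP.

I = S - CA = 25.5 - (-7.0) = 32.5

32.5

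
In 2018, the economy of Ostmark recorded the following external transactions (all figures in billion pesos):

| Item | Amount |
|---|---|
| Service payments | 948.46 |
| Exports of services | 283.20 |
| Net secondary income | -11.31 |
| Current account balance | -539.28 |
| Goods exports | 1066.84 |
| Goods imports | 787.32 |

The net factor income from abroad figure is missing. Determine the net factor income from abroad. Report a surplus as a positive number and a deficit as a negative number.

Current account = goods balance + services balance + net primary income + net secondary income
Sum of the known components = -397.05
Net factor income from abroad = CA - (known components) = -539.28 - (-397.05) = -142.23

-142.23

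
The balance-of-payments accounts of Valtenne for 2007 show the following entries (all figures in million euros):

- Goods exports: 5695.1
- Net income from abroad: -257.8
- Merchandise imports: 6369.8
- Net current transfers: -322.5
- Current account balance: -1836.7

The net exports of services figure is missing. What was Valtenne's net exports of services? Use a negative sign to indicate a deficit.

Current account = goods balance + services balance + net primary income + net secondary income
Sum of the known components = -1255.0
Net exports of services = CA - (known components) = -1836.7 - (-1255.0) = -581.7

-581.7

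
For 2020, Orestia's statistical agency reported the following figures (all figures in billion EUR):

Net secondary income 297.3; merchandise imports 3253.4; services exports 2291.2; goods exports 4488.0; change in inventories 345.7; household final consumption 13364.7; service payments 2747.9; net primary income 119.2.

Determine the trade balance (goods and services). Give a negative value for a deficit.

Goods balance = 4488.0 - 3253.4 = 1234.6
Services balance = 2291.2 - 2747.9 = -456.7
Trade balance (goods + services) = 1234.6 + (-456.7) = 777.9

777.9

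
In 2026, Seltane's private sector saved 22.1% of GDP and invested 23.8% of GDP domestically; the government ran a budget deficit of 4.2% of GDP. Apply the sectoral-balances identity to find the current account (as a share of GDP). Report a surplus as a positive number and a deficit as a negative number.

By the sectoral-balances identity, CA = (S_private - I) + (T - G).
Private balance = 22.1 - 23.8 = -1.7
Government balance (T - G) = -4.2
CA = -1.7 + (-4.2) = -5.9

-5.9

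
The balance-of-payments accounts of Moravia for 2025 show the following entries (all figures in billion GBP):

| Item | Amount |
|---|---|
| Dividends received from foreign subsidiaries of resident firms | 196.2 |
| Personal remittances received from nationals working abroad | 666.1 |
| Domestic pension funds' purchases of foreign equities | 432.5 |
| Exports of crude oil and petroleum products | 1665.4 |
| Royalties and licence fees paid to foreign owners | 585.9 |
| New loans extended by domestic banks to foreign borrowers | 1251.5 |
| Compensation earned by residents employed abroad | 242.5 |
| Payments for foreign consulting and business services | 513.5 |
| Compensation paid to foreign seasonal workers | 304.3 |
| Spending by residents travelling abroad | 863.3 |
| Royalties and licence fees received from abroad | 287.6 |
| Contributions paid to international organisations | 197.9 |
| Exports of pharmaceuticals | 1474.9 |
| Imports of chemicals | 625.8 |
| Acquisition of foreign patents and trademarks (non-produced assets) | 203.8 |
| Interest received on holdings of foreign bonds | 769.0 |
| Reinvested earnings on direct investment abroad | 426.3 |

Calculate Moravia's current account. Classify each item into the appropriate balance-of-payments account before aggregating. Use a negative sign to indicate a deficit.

Goods: 1665.4 + 1474.9 - 625.8 = 2514.5
Services: -513.5 - 585.9 - 863.3 + 287.6 = -1675.1
Primary income: 196.2 - 304.3 + 769.0 + 426.3 + 242.5 = 1329.7
Secondary income: -197.9 + 666.1 = 468.2
Current account = 2514.5 + (-1675.1) + 1329.7 + 468.2 = 2637.3
(Excluded from the current account — financial account: domestic pension funds' purchases of foreign equities 432.5, new loans extended by domestic banks to foreign borrowers 1251.5; capital account: acquisition of foreign patents and trademarks (non-produced assets) 203.8.)

2637.3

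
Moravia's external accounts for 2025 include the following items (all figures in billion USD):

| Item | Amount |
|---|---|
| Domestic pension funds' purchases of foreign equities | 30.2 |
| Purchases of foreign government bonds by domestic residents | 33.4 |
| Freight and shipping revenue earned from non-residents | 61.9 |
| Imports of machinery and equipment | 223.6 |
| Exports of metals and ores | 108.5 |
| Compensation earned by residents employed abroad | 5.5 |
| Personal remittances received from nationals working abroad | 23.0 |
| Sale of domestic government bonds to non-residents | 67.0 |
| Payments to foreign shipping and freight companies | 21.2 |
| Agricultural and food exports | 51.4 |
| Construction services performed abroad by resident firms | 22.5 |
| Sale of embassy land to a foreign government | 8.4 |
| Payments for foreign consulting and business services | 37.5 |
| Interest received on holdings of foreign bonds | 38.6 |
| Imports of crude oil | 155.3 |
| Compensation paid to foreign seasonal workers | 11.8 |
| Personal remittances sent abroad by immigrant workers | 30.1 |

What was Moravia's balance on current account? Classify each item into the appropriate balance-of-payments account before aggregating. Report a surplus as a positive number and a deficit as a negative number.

-168.1

Goods: 108.5 + 51.4 - 223.6 - 155.3 = -219.0
Services: -21.2 - 37.5 + 22.5 + 61.9 = 25.7
Primary income: 38.6 + 5.5 - 11.8 = 32.3
Secondary income: -30.1 + 23.0 = -7.1
Current account = (-219.0) + 25.7 + 32.3 + (-7.1) = -168.1
(Excluded from the current account — financial account: domestic pension funds' purchases of foreign equities 30.2, purchases of foreign government bonds by domestic residents 33.4, sale of domestic government bonds to non-residents 67.0; capital account: sale of embassy land to a foreign government 8.4.)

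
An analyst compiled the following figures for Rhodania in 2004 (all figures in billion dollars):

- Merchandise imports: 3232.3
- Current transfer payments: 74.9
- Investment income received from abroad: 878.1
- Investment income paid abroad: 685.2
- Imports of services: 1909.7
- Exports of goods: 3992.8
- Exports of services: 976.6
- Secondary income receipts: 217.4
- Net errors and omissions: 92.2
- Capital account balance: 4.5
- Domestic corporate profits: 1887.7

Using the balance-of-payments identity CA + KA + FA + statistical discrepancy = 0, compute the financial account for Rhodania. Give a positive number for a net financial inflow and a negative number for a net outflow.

Goods balance = 3992.8 - 3232.3 = 760.5
Services balance = 976.6 - 1909.7 = -933.1
Trade balance (goods + services) = 760.5 + (-933.1) = -172.6
Net primary income = 878.1 - 685.2 = 192.9
Net secondary income = 217.4 - 74.9 = 142.5
Current account = -172.6 + 192.9 + 142.5 = 162.8
Financial account = -(162.8 + 4.5 + 92.2) = -259.5

-259.5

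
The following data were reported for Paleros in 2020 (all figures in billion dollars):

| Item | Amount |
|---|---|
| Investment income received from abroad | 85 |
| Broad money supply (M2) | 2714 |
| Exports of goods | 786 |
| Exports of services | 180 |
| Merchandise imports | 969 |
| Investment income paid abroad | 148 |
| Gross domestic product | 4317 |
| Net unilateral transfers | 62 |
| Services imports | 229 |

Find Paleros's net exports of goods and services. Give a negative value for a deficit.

Goods balance = 786 - 969 = -183
Services balance = 180 - 229 = -49
Trade balance (goods + services) = -183 + (-49) = -232

-232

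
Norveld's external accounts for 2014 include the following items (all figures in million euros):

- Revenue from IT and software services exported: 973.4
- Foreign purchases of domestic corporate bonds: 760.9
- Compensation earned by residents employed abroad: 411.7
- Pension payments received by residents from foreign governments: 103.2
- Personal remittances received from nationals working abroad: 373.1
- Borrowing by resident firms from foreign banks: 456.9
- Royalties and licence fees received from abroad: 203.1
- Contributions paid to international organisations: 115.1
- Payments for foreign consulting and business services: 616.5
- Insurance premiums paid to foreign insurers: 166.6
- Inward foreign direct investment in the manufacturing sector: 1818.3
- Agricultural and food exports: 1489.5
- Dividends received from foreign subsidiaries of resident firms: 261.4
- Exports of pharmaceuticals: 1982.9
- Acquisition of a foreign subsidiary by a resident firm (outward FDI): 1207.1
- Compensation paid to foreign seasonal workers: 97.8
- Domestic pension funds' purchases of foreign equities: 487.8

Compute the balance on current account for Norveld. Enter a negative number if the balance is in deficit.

4802.3

Goods: 1982.9 + 1489.5 = 3472.4
Services: -616.5 - 166.6 + 203.1 + 973.4 = 393.4
Primary income: 411.7 - 97.8 + 261.4 = 575.3
Secondary income: 373.1 - 115.1 + 103.2 = 361.2
Current account = 3472.4 + 393.4 + 575.3 + 361.2 = 4802.3
(Excluded from the current account — financial account: foreign purchases of domestic corporate bonds 760.9, borrowing by resident firms from foreign banks 456.9, inward foreign direct investment in the manufacturing sector 1818.3, acquisition of a foreign subsidiary by a resident firm (outward FDI) 1207.1, domestic pension funds' purchases of foreign equities 487.8.)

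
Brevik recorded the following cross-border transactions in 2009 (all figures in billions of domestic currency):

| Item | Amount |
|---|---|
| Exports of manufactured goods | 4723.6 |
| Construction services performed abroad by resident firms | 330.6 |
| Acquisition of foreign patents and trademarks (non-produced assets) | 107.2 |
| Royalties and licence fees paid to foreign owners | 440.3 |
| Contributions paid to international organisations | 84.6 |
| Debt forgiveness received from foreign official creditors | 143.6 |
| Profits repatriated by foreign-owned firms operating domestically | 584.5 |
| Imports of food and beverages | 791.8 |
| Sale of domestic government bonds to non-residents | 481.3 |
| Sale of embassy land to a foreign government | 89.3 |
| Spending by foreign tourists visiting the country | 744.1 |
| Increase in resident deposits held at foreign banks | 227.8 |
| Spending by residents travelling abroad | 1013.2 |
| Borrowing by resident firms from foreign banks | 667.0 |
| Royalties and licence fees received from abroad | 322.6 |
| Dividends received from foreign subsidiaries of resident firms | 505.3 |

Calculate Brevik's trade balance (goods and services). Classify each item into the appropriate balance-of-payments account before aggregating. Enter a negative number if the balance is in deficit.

3875.6

Goods: 4723.6 - 791.8 = 3931.8
Services: 322.6 + 330.6 + 744.1 - 440.3 - 1013.2 = -56.2
Trade balance = 3931.8 + (-56.2) = 3875.6
(Excluded from the trade balance — capital account: acquisition of foreign patents and trademarks (non-produced assets) 107.2, debt forgiveness received from foreign official creditors 143.6, sale of embassy land to a foreign government 89.3; secondary income: contributions paid to international organisations 84.6; primary income: profits repatriated by foreign-owned firms operating domestically 584.5, dividends received from foreign subsidiaries of resident firms 505.3; financial account: sale of domestic government bonds to non-residents 481.3, increase in resident deposits held at foreign banks 227.8, borrowing by resident firms from foreign banks 667.0.)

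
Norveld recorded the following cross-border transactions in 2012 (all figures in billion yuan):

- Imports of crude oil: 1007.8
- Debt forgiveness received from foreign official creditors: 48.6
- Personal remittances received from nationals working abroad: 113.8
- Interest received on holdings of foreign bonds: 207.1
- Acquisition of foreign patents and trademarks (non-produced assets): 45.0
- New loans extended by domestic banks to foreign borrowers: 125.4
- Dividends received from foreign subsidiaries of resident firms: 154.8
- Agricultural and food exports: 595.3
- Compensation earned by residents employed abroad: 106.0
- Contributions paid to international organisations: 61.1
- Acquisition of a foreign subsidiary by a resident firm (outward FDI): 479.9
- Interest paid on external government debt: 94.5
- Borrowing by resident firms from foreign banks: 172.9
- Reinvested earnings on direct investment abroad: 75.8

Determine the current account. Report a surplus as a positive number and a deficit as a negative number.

Goods: 595.3 - 1007.8 = -412.5
Primary income: -94.5 + 75.8 + 154.8 + 207.1 + 106.0 = 449.2
Secondary income: 113.8 - 61.1 = 52.7
Current account = (-412.5) + 449.2 + 52.7 = 89.4
(Excluded from the current account — capital account: debt forgiveness received from foreign official creditors 48.6, acquisition of foreign patents and trademarks (non-produced assets) 45.0; financial account: new loans extended by domestic banks to foreign borrowers 125.4, acquisition of a foreign subsidiary by a resident firm (outward FDI) 479.9, borrowing by resident firms from foreign banks 172.9.)

89.4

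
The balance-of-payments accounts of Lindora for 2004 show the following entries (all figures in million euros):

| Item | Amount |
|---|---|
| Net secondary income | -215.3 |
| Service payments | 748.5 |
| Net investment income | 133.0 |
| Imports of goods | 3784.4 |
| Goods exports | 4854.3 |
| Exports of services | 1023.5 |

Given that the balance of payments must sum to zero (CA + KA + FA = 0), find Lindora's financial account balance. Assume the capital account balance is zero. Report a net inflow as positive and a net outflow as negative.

-1262.6

Goods balance = 4854.3 - 3784.4 = 1069.9
Services balance = 1023.5 - 748.5 = 275.0
Trade balance (goods + services) = 1069.9 + 275.0 = 1344.9
Net primary income = 133.0
Net secondary income = -215.3
Current account = 1344.9 + 133.0 + (-215.3) = 1262.6
Financial account = -(1262.6) = -1262.6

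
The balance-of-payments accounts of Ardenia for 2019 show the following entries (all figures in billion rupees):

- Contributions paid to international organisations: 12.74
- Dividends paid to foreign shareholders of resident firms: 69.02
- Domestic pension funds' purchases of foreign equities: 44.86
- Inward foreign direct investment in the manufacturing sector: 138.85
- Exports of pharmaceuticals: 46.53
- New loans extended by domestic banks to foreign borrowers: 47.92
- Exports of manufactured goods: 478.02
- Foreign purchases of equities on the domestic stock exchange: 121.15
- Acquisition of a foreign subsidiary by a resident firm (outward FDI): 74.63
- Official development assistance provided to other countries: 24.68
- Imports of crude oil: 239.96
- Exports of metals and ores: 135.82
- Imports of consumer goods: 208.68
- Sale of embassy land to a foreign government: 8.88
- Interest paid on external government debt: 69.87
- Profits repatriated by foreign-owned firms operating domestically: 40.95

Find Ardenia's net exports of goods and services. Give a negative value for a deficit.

211.73

Goods: -208.68 + 135.82 + 478.02 + 46.53 - 239.96 = 211.73
Trade balance = 211.73 + 0.00 = 211.73
(Excluded from the trade balance — secondary income: contributions paid to international organisations 12.74, official development assistance provided to other countries 24.68; primary income: dividends paid to foreign shareholders of resident firms 69.02, interest paid on external government debt 69.87, profits repatriated by foreign-owned firms operating domestically 40.95; financial account: domestic pension funds' purchases of foreign equities 44.86, inward foreign direct investment in the manufacturing sector 138.85, new loans extended by domestic banks to foreign borrowers 47.92, foreign purchases of equities on the domestic stock exchange 121.15, acquisition of a foreign subsidiary by a resident firm (outward FDI) 74.63; capital account: sale of embassy land to a foreign government 8.88.)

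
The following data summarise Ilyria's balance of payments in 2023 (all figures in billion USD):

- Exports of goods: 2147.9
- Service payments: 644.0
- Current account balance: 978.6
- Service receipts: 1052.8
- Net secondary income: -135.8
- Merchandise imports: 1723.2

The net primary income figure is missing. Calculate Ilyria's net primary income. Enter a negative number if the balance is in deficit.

Current account = goods balance + services balance + net primary income + net secondary income
Sum of the known components = 697.7
Net primary income = CA - (known components) = 978.6 - 697.7 = 280.9

280.9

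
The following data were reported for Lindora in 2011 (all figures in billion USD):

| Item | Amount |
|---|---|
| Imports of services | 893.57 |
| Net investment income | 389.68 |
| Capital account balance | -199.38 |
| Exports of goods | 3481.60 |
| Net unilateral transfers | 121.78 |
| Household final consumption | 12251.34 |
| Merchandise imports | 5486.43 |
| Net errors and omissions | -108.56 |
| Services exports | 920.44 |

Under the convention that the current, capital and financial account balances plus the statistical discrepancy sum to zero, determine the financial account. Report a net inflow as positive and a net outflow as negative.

1774.44

Goods balance = 3481.60 - 5486.43 = -2004.83
Services balance = 920.44 - 893.57 = 26.87
Trade balance (goods + services) = -2004.83 + 26.87 = -1977.96
Net primary income = 389.68
Net secondary income = 121.78
Current account = -1977.96 + 389.68 + 121.78 = -1466.50
Financial account = -(-1466.50 + (-199.38) + (-108.56)) = 1774.44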